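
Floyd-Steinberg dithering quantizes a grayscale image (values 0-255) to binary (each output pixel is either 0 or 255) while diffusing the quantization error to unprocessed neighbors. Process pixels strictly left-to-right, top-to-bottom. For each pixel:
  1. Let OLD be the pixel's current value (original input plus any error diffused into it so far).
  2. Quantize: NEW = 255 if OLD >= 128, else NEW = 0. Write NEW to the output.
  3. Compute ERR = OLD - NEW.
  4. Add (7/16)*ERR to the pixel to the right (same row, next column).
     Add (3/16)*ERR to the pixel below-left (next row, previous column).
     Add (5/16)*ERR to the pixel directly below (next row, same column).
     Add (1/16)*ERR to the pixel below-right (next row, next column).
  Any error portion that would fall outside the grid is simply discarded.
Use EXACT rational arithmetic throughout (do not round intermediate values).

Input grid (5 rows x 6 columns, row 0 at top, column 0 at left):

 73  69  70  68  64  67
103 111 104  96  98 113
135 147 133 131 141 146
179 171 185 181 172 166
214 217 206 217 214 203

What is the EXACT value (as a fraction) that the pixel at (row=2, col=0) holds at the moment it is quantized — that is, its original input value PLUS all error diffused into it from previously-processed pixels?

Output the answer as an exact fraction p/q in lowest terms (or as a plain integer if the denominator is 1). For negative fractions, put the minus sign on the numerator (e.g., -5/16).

(0,0): OLD=73 → NEW=0, ERR=73
(0,1): OLD=1615/16 → NEW=0, ERR=1615/16
(0,2): OLD=29225/256 → NEW=0, ERR=29225/256
(0,3): OLD=483103/4096 → NEW=0, ERR=483103/4096
(0,4): OLD=7576025/65536 → NEW=0, ERR=7576025/65536
(0,5): OLD=123286767/1048576 → NEW=0, ERR=123286767/1048576
(1,0): OLD=37053/256 → NEW=255, ERR=-28227/256
(1,1): OLD=246315/2048 → NEW=0, ERR=246315/2048
(1,2): OLD=14464903/65536 → NEW=255, ERR=-2246777/65536
(1,3): OLD=38448443/262144 → NEW=255, ERR=-28398277/262144
(1,4): OLD=1948632081/16777216 → NEW=0, ERR=1948632081/16777216
(1,5): OLD=55776034855/268435456 → NEW=255, ERR=-12675006425/268435456
(2,0): OLD=4033545/32768 → NEW=0, ERR=4033545/32768
Target (2,0): original=135, with diffused error = 4033545/32768

Answer: 4033545/32768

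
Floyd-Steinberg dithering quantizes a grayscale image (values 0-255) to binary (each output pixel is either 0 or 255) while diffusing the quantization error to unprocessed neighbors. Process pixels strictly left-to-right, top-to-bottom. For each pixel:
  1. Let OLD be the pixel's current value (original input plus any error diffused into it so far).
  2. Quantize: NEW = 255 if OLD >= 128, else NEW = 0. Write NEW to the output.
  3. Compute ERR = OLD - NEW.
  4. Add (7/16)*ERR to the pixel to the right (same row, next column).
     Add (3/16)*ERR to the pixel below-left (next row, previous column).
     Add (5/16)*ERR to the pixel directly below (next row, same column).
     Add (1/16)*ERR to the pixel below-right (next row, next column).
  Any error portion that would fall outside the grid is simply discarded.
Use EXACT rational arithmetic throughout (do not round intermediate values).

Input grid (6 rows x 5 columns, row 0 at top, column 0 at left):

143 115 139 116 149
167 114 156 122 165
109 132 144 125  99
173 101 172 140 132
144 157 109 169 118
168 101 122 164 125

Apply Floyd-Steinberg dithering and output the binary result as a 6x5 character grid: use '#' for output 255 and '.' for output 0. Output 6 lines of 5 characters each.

(0,0): OLD=143 → NEW=255, ERR=-112
(0,1): OLD=66 → NEW=0, ERR=66
(0,2): OLD=1343/8 → NEW=255, ERR=-697/8
(0,3): OLD=9969/128 → NEW=0, ERR=9969/128
(0,4): OLD=374935/2048 → NEW=255, ERR=-147305/2048
(1,0): OLD=1155/8 → NEW=255, ERR=-885/8
(1,1): OLD=4025/64 → NEW=0, ERR=4025/64
(1,2): OLD=358433/2048 → NEW=255, ERR=-163807/2048
(1,3): OLD=757055/8192 → NEW=0, ERR=757055/8192
(1,4): OLD=24618181/131072 → NEW=255, ERR=-8805179/131072
(2,0): OLD=88291/1024 → NEW=0, ERR=88291/1024
(2,1): OLD=5487469/32768 → NEW=255, ERR=-2868371/32768
(2,2): OLD=53459775/524288 → NEW=0, ERR=53459775/524288
(2,3): OLD=1517455285/8388608 → NEW=255, ERR=-621639755/8388608
(2,4): OLD=6893643827/134217728 → NEW=0, ERR=6893643827/134217728
(3,0): OLD=96223271/524288 → NEW=255, ERR=-37470169/524288
(3,1): OLD=280536431/4194304 → NEW=0, ERR=280536431/4194304
(3,2): OLD=28690519009/134217728 → NEW=255, ERR=-5535001631/134217728
(3,3): OLD=15408634549/134217728 → NEW=0, ERR=15408634549/134217728
(3,4): OLD=207925133217/1073741824 → NEW=255, ERR=-65879031903/1073741824
(4,0): OLD=9006478949/67108864 → NEW=255, ERR=-8106281371/67108864
(4,1): OLD=242355454345/2147483648 → NEW=0, ERR=242355454345/2147483648
(4,2): OLD=5882148643071/34359738368 → NEW=255, ERR=-2879584640769/34359738368
(4,3): OLD=84733344804185/549755813888 → NEW=255, ERR=-55454387737255/549755813888
(4,4): OLD=544221707900783/8796093022208 → NEW=0, ERR=544221707900783/8796093022208
(5,0): OLD=5202497389499/34359738368 → NEW=255, ERR=-3559235894341/34359738368
(5,1): OLD=18604976152821/274877906944 → NEW=0, ERR=18604976152821/274877906944
(5,2): OLD=998906076687905/8796093022208 → NEW=0, ERR=998906076687905/8796093022208
(5,3): OLD=6633107765943553/35184372088832 → NEW=255, ERR=-2338907116708607/35184372088832
(5,4): OLD=61331747703535091/562949953421312 → NEW=0, ERR=61331747703535091/562949953421312
Row 0: #.#.#
Row 1: #.#.#
Row 2: .#.#.
Row 3: #.#.#
Row 4: #.##.
Row 5: #..#.

Answer: #.#.#
#.#.#
.#.#.
#.#.#
#.##.
#..#.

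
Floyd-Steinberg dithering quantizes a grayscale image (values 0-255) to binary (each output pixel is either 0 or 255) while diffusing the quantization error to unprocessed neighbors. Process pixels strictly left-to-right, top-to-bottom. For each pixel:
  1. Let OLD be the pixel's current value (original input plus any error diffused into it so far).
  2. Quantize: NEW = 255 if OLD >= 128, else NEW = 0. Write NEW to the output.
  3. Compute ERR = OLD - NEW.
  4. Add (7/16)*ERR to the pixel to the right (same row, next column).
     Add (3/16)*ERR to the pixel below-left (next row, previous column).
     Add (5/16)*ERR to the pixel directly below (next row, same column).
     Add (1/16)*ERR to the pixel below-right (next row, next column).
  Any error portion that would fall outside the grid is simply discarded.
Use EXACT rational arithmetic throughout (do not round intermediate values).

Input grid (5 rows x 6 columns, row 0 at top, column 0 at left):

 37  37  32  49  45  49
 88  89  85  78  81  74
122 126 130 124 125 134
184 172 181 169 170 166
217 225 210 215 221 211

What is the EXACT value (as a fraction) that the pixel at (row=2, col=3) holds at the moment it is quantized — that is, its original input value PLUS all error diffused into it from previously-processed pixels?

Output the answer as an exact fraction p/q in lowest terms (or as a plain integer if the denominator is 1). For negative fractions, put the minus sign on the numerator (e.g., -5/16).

Answer: 9606768781/134217728

Derivation:
(0,0): OLD=37 → NEW=0, ERR=37
(0,1): OLD=851/16 → NEW=0, ERR=851/16
(0,2): OLD=14149/256 → NEW=0, ERR=14149/256
(0,3): OLD=299747/4096 → NEW=0, ERR=299747/4096
(0,4): OLD=5047349/65536 → NEW=0, ERR=5047349/65536
(0,5): OLD=86711667/1048576 → NEW=0, ERR=86711667/1048576
(1,0): OLD=28041/256 → NEW=0, ERR=28041/256
(1,1): OLD=340415/2048 → NEW=255, ERR=-181825/2048
(1,2): OLD=5274027/65536 → NEW=0, ERR=5274027/65536
(1,3): OLD=40362767/262144 → NEW=255, ERR=-26483953/262144
(1,4): OLD=1358061965/16777216 → NEW=0, ERR=1358061965/16777216
(1,5): OLD=37599712203/268435456 → NEW=255, ERR=-30851329077/268435456
(2,0): OLD=4573861/32768 → NEW=255, ERR=-3781979/32768
(2,1): OLD=73081447/1048576 → NEW=0, ERR=73081447/1048576
(2,2): OLD=2703628533/16777216 → NEW=255, ERR=-1574561547/16777216
(2,3): OLD=9606768781/134217728 → NEW=0, ERR=9606768781/134217728
Target (2,3): original=124, with diffused error = 9606768781/134217728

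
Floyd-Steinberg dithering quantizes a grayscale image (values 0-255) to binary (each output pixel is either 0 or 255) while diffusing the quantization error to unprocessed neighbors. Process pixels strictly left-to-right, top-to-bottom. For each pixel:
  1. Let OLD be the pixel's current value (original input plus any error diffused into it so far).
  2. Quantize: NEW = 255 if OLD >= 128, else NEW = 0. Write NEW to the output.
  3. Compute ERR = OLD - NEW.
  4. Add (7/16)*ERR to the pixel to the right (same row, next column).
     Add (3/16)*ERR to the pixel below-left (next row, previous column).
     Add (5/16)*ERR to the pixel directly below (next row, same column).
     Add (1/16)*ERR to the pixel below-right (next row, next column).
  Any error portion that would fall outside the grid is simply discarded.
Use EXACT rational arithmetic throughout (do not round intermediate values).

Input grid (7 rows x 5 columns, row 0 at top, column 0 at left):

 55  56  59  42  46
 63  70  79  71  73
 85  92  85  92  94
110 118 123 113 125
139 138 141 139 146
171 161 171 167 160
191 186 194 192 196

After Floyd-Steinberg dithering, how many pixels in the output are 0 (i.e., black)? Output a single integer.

Answer: 18

Derivation:
(0,0): OLD=55 → NEW=0, ERR=55
(0,1): OLD=1281/16 → NEW=0, ERR=1281/16
(0,2): OLD=24071/256 → NEW=0, ERR=24071/256
(0,3): OLD=340529/4096 → NEW=0, ERR=340529/4096
(0,4): OLD=5398359/65536 → NEW=0, ERR=5398359/65536
(1,0): OLD=24371/256 → NEW=0, ERR=24371/256
(1,1): OLD=323045/2048 → NEW=255, ERR=-199195/2048
(1,2): OLD=5663817/65536 → NEW=0, ERR=5663817/65536
(1,3): OLD=40923797/262144 → NEW=255, ERR=-25922923/262144
(1,4): OLD=254484767/4194304 → NEW=0, ERR=254484767/4194304
(2,0): OLD=3162535/32768 → NEW=0, ERR=3162535/32768
(2,1): OLD=132103709/1048576 → NEW=0, ERR=132103709/1048576
(2,2): OLD=2390831767/16777216 → NEW=255, ERR=-1887358313/16777216
(2,3): OLD=7692972757/268435456 → NEW=0, ERR=7692972757/268435456
(2,4): OLD=512467787411/4294967296 → NEW=0, ERR=512467787411/4294967296
(3,0): OLD=2747810487/16777216 → NEW=255, ERR=-1530379593/16777216
(3,1): OLD=13744083179/134217728 → NEW=0, ERR=13744083179/134217728
(3,2): OLD=626606944649/4294967296 → NEW=255, ERR=-468609715831/4294967296
(3,3): OLD=769338789377/8589934592 → NEW=0, ERR=769338789377/8589934592
(3,4): OLD=27936093711973/137438953472 → NEW=255, ERR=-7110839423387/137438953472
(4,0): OLD=278517292889/2147483648 → NEW=255, ERR=-269091037351/2147483648
(4,1): OLD=6117460251993/68719476736 → NEW=0, ERR=6117460251993/68719476736
(4,2): OLD=185865685546583/1099511627776 → NEW=255, ERR=-94509779536297/1099511627776
(4,3): OLD=1985497995207001/17592186044416 → NEW=0, ERR=1985497995207001/17592186044416
(4,4): OLD=52018501175881199/281474976710656 → NEW=255, ERR=-19757617885336081/281474976710656
(5,0): OLD=163314303129515/1099511627776 → NEW=255, ERR=-117061161953365/1099511627776
(5,1): OLD=1040503344952129/8796093022208 → NEW=0, ERR=1040503344952129/8796093022208
(5,2): OLD=62661049294079433/281474976710656 → NEW=255, ERR=-9115069767137847/281474976710656
(5,3): OLD=190917032950041927/1125899906842624 → NEW=255, ERR=-96187443294827193/1125899906842624
(5,4): OLD=1940911172439853533/18014398509481984 → NEW=0, ERR=1940911172439853533/18014398509481984
(6,0): OLD=25319923832589435/140737488355328 → NEW=255, ERR=-10568135698019205/140737488355328
(6,1): OLD=798883299349509045/4503599627370496 → NEW=255, ERR=-349534605629967435/4503599627370496
(6,2): OLD=10181713815654783511/72057594037927936 → NEW=255, ERR=-8192972664016840169/72057594037927936
(6,3): OLD=154187614590942990013/1152921504606846976 → NEW=255, ERR=-139807369083802988867/1152921504606846976
(6,4): OLD=3159505888107301279595/18446744073709551616 → NEW=255, ERR=-1544413850688634382485/18446744073709551616
Output grid:
  Row 0: .....  (5 black, running=5)
  Row 1: .#.#.  (3 black, running=8)
  Row 2: ..#..  (4 black, running=12)
  Row 3: #.#.#  (2 black, running=14)
  Row 4: #.#.#  (2 black, running=16)
  Row 5: #.##.  (2 black, running=18)
  Row 6: #####  (0 black, running=18)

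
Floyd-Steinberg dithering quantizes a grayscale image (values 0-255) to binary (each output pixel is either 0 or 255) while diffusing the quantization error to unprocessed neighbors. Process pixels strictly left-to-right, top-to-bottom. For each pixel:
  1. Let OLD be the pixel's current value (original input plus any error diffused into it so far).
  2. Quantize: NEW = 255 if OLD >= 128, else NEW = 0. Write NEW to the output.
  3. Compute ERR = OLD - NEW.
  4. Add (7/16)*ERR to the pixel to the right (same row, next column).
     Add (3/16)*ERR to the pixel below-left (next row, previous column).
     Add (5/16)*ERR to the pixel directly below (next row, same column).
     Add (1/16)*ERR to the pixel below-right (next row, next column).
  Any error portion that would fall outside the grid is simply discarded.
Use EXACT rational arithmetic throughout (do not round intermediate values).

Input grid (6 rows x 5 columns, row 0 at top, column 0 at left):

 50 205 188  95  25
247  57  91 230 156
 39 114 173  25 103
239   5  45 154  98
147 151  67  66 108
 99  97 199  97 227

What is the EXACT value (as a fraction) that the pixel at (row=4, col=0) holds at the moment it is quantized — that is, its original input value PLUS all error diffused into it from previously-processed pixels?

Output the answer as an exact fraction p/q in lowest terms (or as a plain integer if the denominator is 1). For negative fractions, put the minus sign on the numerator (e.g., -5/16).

(0,0): OLD=50 → NEW=0, ERR=50
(0,1): OLD=1815/8 → NEW=255, ERR=-225/8
(0,2): OLD=22489/128 → NEW=255, ERR=-10151/128
(0,3): OLD=123503/2048 → NEW=0, ERR=123503/2048
(0,4): OLD=1683721/32768 → NEW=0, ERR=1683721/32768
(1,0): OLD=32941/128 → NEW=255, ERR=301/128
(1,1): OLD=38395/1024 → NEW=0, ERR=38395/1024
(1,2): OLD=3020247/32768 → NEW=0, ERR=3020247/32768
(1,3): OLD=38515179/131072 → NEW=255, ERR=5091819/131072
(1,4): OLD=404377057/2097152 → NEW=255, ERR=-130396703/2097152
(2,0): OLD=766201/16384 → NEW=0, ERR=766201/16384
(2,1): OLD=85776643/524288 → NEW=255, ERR=-47916797/524288
(2,2): OLD=1438191433/8388608 → NEW=255, ERR=-700903607/8388608
(2,3): OLD=-713077173/134217728 → NEW=0, ERR=-713077173/134217728
(2,4): OLD=179686353229/2147483648 → NEW=0, ERR=179686353229/2147483648
(3,0): OLD=1983719081/8388608 → NEW=255, ERR=-155375959/8388608
(3,1): OLD=-2980151371/67108864 → NEW=0, ERR=-2980151371/67108864
(3,2): OLD=-15563575145/2147483648 → NEW=0, ERR=-15563575145/2147483648
(3,3): OLD=685629530639/4294967296 → NEW=255, ERR=-409587129841/4294967296
(3,4): OLD=5641443873995/68719476736 → NEW=0, ERR=5641443873995/68719476736
(4,0): OLD=142684555655/1073741824 → NEW=255, ERR=-131119609465/1073741824
Target (4,0): original=147, with diffused error = 142684555655/1073741824

Answer: 142684555655/1073741824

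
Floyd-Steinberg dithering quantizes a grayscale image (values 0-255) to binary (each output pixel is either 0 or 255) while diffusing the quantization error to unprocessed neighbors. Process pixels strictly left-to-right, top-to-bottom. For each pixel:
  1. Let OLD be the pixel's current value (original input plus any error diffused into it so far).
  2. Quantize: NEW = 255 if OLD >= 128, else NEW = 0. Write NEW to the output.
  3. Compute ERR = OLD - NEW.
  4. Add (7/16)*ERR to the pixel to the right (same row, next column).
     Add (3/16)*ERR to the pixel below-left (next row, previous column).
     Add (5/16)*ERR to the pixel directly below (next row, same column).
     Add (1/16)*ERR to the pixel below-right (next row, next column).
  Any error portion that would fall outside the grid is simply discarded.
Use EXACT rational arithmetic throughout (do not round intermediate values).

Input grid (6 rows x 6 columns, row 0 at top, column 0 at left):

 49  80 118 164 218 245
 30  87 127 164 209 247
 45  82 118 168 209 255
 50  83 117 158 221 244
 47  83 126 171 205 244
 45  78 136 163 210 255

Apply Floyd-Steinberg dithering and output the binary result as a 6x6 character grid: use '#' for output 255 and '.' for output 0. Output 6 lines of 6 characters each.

Answer: ..#.##
.#.###
..#.##
..####
.#.#.#
..#.##

Derivation:
(0,0): OLD=49 → NEW=0, ERR=49
(0,1): OLD=1623/16 → NEW=0, ERR=1623/16
(0,2): OLD=41569/256 → NEW=255, ERR=-23711/256
(0,3): OLD=505767/4096 → NEW=0, ERR=505767/4096
(0,4): OLD=17827217/65536 → NEW=255, ERR=1115537/65536
(0,5): OLD=264709879/1048576 → NEW=255, ERR=-2677001/1048576
(1,0): OLD=16469/256 → NEW=0, ERR=16469/256
(1,1): OLD=271443/2048 → NEW=255, ERR=-250797/2048
(1,2): OLD=4847823/65536 → NEW=0, ERR=4847823/65536
(1,3): OLD=60909795/262144 → NEW=255, ERR=-5936925/262144
(1,4): OLD=3550892553/16777216 → NEW=255, ERR=-727297527/16777216
(1,5): OLD=61283892335/268435456 → NEW=255, ERR=-7167148945/268435456
(2,0): OLD=1380929/32768 → NEW=0, ERR=1380929/32768
(2,1): OLD=83948251/1048576 → NEW=0, ERR=83948251/1048576
(2,2): OLD=2755523921/16777216 → NEW=255, ERR=-1522666159/16777216
(2,3): OLD=15798913801/134217728 → NEW=0, ERR=15798913801/134217728
(2,4): OLD=1033068297883/4294967296 → NEW=255, ERR=-62148362597/4294967296
(2,5): OLD=16328867946989/68719476736 → NEW=255, ERR=-1194598620691/68719476736
(3,0): OLD=1311654193/16777216 → NEW=0, ERR=1311654193/16777216
(3,1): OLD=17158309725/134217728 → NEW=0, ERR=17158309725/134217728
(3,2): OLD=184299613031/1073741824 → NEW=255, ERR=-89504552089/1073741824
(3,3): OLD=10303128449461/68719476736 → NEW=255, ERR=-7220338118219/68719476736
(3,4): OLD=95991540953621/549755813888 → NEW=255, ERR=-44196191587819/549755813888
(3,5): OLD=1781134421063963/8796093022208 → NEW=255, ERR=-461869299599077/8796093022208
(4,0): OLD=204872828351/2147483648 → NEW=0, ERR=204872828351/2147483648
(4,1): OLD=5289497285171/34359738368 → NEW=255, ERR=-3472235998669/34359738368
(4,2): OLD=48409744674473/1099511627776 → NEW=0, ERR=48409744674473/1099511627776
(4,3): OLD=2412675165992877/17592186044416 → NEW=255, ERR=-2073332275333203/17592186044416
(4,4): OLD=31498031288442493/281474976710656 → NEW=0, ERR=31498031288442493/281474976710656
(4,5): OLD=1222836990068682827/4503599627370496 → NEW=255, ERR=74419085089206347/4503599627370496
(5,0): OLD=30712129897033/549755813888 → NEW=0, ERR=30712129897033/549755813888
(5,1): OLD=1496726692375001/17592186044416 → NEW=0, ERR=1496726692375001/17592186044416
(5,2): OLD=22316340797956963/140737488355328 → NEW=255, ERR=-13571718732651677/140737488355328
(5,3): OLD=485103083479603697/4503599627370496 → NEW=0, ERR=485103083479603697/4503599627370496
(5,4): OLD=2592517878522476369/9007199254740992 → NEW=255, ERR=295682068563523409/9007199254740992
(5,5): OLD=40571275291410134469/144115188075855872 → NEW=255, ERR=3821902332066887109/144115188075855872
Row 0: ..#.##
Row 1: .#.###
Row 2: ..#.##
Row 3: ..####
Row 4: .#.#.#
Row 5: ..#.##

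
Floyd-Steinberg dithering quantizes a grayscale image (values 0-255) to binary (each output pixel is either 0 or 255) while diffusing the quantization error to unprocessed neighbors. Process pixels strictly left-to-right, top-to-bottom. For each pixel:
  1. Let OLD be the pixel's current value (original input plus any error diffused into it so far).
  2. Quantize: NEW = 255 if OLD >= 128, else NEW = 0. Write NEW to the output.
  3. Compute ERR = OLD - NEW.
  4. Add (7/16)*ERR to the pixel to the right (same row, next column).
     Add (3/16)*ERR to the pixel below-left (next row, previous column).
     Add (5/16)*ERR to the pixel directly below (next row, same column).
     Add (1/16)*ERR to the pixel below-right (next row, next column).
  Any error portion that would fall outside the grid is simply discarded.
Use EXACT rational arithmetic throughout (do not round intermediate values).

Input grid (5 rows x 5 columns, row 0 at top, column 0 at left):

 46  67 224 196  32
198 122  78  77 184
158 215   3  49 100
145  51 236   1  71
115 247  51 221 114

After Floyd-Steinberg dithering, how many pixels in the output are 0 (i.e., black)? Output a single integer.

(0,0): OLD=46 → NEW=0, ERR=46
(0,1): OLD=697/8 → NEW=0, ERR=697/8
(0,2): OLD=33551/128 → NEW=255, ERR=911/128
(0,3): OLD=407785/2048 → NEW=255, ERR=-114455/2048
(0,4): OLD=247391/32768 → NEW=0, ERR=247391/32768
(1,0): OLD=29275/128 → NEW=255, ERR=-3365/128
(1,1): OLD=145341/1024 → NEW=255, ERR=-115779/1024
(1,2): OLD=842945/32768 → NEW=0, ERR=842945/32768
(1,3): OLD=9522445/131072 → NEW=0, ERR=9522445/131072
(1,4): OLD=450155783/2097152 → NEW=255, ERR=-84617977/2097152
(2,0): OLD=2106735/16384 → NEW=255, ERR=-2071185/16384
(2,1): OLD=66868085/524288 → NEW=0, ERR=66868085/524288
(2,2): OLD=615668511/8388608 → NEW=0, ERR=615668511/8388608
(2,3): OLD=13133908845/134217728 → NEW=0, ERR=13133908845/134217728
(2,4): OLD=289358957755/2147483648 → NEW=255, ERR=-258249372485/2147483648
(3,0): OLD=1085562815/8388608 → NEW=255, ERR=-1053532225/8388608
(3,1): OLD=2803192083/67108864 → NEW=0, ERR=2803192083/67108864
(3,2): OLD=651824267265/2147483648 → NEW=255, ERR=104215937025/2147483648
(3,3): OLD=149680878313/4294967296 → NEW=0, ERR=149680878313/4294967296
(3,4): OLD=3764640354637/68719476736 → NEW=0, ERR=3764640354637/68719476736
(4,0): OLD=89748597009/1073741824 → NEW=0, ERR=89748597009/1073741824
(4,1): OLD=10234790029777/34359738368 → NEW=255, ERR=1473056745937/34359738368
(4,2): OLD=51713794117855/549755813888 → NEW=0, ERR=51713794117855/549755813888
(4,3): OLD=2518759527242961/8796093022208 → NEW=255, ERR=275755806579921/8796093022208
(4,4): OLD=20690280584319543/140737488355328 → NEW=255, ERR=-15197778946289097/140737488355328
Output grid:
  Row 0: ..##.  (3 black, running=3)
  Row 1: ##..#  (2 black, running=5)
  Row 2: #...#  (3 black, running=8)
  Row 3: #.#..  (3 black, running=11)
  Row 4: .#.##  (2 black, running=13)

Answer: 13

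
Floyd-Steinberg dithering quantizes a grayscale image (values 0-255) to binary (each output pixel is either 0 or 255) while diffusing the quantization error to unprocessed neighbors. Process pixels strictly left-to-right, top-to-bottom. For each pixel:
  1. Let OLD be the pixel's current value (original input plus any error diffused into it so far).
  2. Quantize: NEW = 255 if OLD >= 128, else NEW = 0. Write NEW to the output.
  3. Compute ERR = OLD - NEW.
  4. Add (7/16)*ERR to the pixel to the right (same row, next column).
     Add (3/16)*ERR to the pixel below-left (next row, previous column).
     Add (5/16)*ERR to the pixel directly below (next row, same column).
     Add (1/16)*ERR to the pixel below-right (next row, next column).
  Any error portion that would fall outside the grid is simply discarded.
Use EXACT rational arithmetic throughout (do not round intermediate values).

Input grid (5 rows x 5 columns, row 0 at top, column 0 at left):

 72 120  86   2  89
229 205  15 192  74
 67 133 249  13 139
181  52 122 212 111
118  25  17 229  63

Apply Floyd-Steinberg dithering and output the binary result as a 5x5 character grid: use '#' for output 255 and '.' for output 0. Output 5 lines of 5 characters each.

Answer: .#...
##.#.
..#.#
#.##.
...#.

Derivation:
(0,0): OLD=72 → NEW=0, ERR=72
(0,1): OLD=303/2 → NEW=255, ERR=-207/2
(0,2): OLD=1303/32 → NEW=0, ERR=1303/32
(0,3): OLD=10145/512 → NEW=0, ERR=10145/512
(0,4): OLD=800103/8192 → NEW=0, ERR=800103/8192
(1,0): OLD=7427/32 → NEW=255, ERR=-733/32
(1,1): OLD=44741/256 → NEW=255, ERR=-20539/256
(1,2): OLD=-82983/8192 → NEW=0, ERR=-82983/8192
(1,3): OLD=7032605/32768 → NEW=255, ERR=-1323235/32768
(1,4): OLD=46186007/524288 → NEW=0, ERR=46186007/524288
(2,0): OLD=183495/4096 → NEW=0, ERR=183495/4096
(2,1): OLD=16278669/131072 → NEW=0, ERR=16278669/131072
(2,2): OLD=603108103/2097152 → NEW=255, ERR=68334343/2097152
(2,3): OLD=1024101253/33554432 → NEW=0, ERR=1024101253/33554432
(2,4): OLD=95218295139/536870912 → NEW=255, ERR=-41683787421/536870912
(3,0): OLD=457779719/2097152 → NEW=255, ERR=-76994041/2097152
(3,1): OLD=1403559083/16777216 → NEW=0, ERR=1403559083/16777216
(3,2): OLD=97854468889/536870912 → NEW=255, ERR=-39047613671/536870912
(3,3): OLD=190262895949/1073741824 → NEW=255, ERR=-83541269171/1073741824
(3,4): OLD=938109961113/17179869184 → NEW=0, ERR=938109961113/17179869184
(4,0): OLD=32806299417/268435456 → NEW=0, ERR=32806299417/268435456
(4,1): OLD=761752694409/8589934592 → NEW=0, ERR=761752694409/8589934592
(4,2): OLD=3258553766599/137438953472 → NEW=0, ERR=3258553766599/137438953472
(4,3): OLD=485438239585097/2199023255552 → NEW=255, ERR=-75312690580663/2199023255552
(4,4): OLD=2118724463381887/35184372088832 → NEW=0, ERR=2118724463381887/35184372088832
Row 0: .#...
Row 1: ##.#.
Row 2: ..#.#
Row 3: #.##.
Row 4: ...#.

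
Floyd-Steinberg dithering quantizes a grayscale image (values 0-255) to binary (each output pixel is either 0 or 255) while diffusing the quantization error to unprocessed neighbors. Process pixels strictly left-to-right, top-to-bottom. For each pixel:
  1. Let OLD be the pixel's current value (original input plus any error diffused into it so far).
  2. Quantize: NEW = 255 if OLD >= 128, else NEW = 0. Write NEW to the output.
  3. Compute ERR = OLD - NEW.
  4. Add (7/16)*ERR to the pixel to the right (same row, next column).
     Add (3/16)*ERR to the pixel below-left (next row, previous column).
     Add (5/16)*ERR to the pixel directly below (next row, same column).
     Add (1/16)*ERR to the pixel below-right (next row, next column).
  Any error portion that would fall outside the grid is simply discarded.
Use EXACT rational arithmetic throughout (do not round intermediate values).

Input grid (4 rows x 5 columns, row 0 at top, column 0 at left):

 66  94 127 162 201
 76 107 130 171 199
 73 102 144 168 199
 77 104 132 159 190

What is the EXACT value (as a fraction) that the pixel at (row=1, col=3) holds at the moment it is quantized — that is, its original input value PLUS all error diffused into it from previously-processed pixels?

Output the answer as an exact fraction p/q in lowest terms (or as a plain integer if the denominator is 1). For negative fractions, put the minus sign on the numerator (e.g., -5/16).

Answer: 17522659/131072

Derivation:
(0,0): OLD=66 → NEW=0, ERR=66
(0,1): OLD=983/8 → NEW=0, ERR=983/8
(0,2): OLD=23137/128 → NEW=255, ERR=-9503/128
(0,3): OLD=265255/2048 → NEW=255, ERR=-256985/2048
(0,4): OLD=4787473/32768 → NEW=255, ERR=-3568367/32768
(1,0): OLD=15317/128 → NEW=0, ERR=15317/128
(1,1): OLD=192467/1024 → NEW=255, ERR=-68653/1024
(1,2): OLD=2019151/32768 → NEW=0, ERR=2019151/32768
(1,3): OLD=17522659/131072 → NEW=255, ERR=-15900701/131072
Target (1,3): original=171, with diffused error = 17522659/131072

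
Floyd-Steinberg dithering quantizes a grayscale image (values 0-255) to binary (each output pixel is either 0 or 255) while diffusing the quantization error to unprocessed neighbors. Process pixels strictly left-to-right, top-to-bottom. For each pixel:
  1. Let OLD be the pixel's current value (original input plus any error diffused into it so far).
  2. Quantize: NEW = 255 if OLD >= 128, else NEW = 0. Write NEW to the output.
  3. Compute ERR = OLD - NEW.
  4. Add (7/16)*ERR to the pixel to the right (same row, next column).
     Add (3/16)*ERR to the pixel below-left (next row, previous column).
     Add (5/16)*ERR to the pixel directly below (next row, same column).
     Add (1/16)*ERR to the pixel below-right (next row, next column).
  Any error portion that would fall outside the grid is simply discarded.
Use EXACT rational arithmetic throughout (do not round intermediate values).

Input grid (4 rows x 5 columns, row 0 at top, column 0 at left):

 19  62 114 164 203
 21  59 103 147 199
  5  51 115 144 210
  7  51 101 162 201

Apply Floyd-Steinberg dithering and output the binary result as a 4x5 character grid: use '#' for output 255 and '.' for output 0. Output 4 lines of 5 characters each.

Answer: ..#.#
..#.#
..#.#
...##

Derivation:
(0,0): OLD=19 → NEW=0, ERR=19
(0,1): OLD=1125/16 → NEW=0, ERR=1125/16
(0,2): OLD=37059/256 → NEW=255, ERR=-28221/256
(0,3): OLD=474197/4096 → NEW=0, ERR=474197/4096
(0,4): OLD=16623187/65536 → NEW=255, ERR=-88493/65536
(1,0): OLD=10271/256 → NEW=0, ERR=10271/256
(1,1): OLD=161881/2048 → NEW=0, ERR=161881/2048
(1,2): OLD=8469453/65536 → NEW=255, ERR=-8242227/65536
(1,3): OLD=31722697/262144 → NEW=0, ERR=31722697/262144
(1,4): OLD=1085304123/4194304 → NEW=255, ERR=15756603/4194304
(2,0): OLD=1060323/32768 → NEW=0, ERR=1060323/32768
(2,1): OLD=72125553/1048576 → NEW=0, ERR=72125553/1048576
(2,2): OLD=2238435987/16777216 → NEW=255, ERR=-2039754093/16777216
(2,3): OLD=32606759177/268435456 → NEW=0, ERR=32606759177/268435456
(2,4): OLD=1167716601087/4294967296 → NEW=255, ERR=72499940607/4294967296
(3,0): OLD=503468851/16777216 → NEW=0, ERR=503468851/16777216
(3,1): OLD=8704078775/134217728 → NEW=0, ERR=8704078775/134217728
(3,2): OLD=508752891405/4294967296 → NEW=0, ERR=508752891405/4294967296
(3,3): OLD=2124711122405/8589934592 → NEW=255, ERR=-65722198555/8589934592
(3,4): OLD=28933589957721/137438953472 → NEW=255, ERR=-6113343177639/137438953472
Row 0: ..#.#
Row 1: ..#.#
Row 2: ..#.#
Row 3: ...##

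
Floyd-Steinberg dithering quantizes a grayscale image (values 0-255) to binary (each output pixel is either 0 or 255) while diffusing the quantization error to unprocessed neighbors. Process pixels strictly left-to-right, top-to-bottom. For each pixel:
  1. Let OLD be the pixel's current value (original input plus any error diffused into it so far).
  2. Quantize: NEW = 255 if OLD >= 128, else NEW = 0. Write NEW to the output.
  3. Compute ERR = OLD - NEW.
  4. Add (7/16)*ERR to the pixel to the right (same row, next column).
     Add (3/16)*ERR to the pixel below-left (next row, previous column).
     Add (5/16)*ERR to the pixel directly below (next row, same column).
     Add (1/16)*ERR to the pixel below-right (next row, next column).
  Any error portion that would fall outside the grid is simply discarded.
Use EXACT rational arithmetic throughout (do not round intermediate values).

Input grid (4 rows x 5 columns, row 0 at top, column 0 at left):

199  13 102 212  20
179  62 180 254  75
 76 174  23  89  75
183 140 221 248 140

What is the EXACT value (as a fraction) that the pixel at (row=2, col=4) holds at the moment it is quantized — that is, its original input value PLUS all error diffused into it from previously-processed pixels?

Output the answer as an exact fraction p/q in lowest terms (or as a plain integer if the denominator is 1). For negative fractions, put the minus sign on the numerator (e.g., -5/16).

(0,0): OLD=199 → NEW=255, ERR=-56
(0,1): OLD=-23/2 → NEW=0, ERR=-23/2
(0,2): OLD=3103/32 → NEW=0, ERR=3103/32
(0,3): OLD=130265/512 → NEW=255, ERR=-295/512
(0,4): OLD=161775/8192 → NEW=0, ERR=161775/8192
(1,0): OLD=5099/32 → NEW=255, ERR=-3061/32
(1,1): OLD=7997/256 → NEW=0, ERR=7997/256
(1,2): OLD=1827985/8192 → NEW=255, ERR=-260975/8192
(1,3): OLD=8180389/32768 → NEW=255, ERR=-175451/32768
(1,4): OLD=41310063/524288 → NEW=0, ERR=41310063/524288
(2,0): OLD=212847/4096 → NEW=0, ERR=212847/4096
(2,1): OLD=25499365/131072 → NEW=255, ERR=-7923995/131072
(2,2): OLD=-26122417/2097152 → NEW=0, ERR=-26122417/2097152
(2,3): OLD=3176254365/33554432 → NEW=0, ERR=3176254365/33554432
(2,4): OLD=75538657291/536870912 → NEW=255, ERR=-61363425269/536870912
Target (2,4): original=75, with diffused error = 75538657291/536870912

Answer: 75538657291/536870912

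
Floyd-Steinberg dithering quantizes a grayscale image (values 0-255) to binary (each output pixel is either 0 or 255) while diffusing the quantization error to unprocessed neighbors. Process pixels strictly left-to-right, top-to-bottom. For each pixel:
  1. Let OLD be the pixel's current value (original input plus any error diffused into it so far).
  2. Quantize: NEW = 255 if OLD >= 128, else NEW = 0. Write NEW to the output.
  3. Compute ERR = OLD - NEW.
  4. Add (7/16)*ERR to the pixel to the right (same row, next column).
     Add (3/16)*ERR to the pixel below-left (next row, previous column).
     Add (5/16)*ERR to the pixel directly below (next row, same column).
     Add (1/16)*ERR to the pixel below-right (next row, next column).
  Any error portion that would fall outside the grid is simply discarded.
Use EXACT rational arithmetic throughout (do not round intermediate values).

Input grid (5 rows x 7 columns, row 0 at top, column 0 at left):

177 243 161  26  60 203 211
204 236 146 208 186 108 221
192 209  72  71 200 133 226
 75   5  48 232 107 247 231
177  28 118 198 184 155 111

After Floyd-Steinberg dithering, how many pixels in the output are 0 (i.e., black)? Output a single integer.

(0,0): OLD=177 → NEW=255, ERR=-78
(0,1): OLD=1671/8 → NEW=255, ERR=-369/8
(0,2): OLD=18025/128 → NEW=255, ERR=-14615/128
(0,3): OLD=-49057/2048 → NEW=0, ERR=-49057/2048
(0,4): OLD=1622681/32768 → NEW=0, ERR=1622681/32768
(0,5): OLD=117789231/524288 → NEW=255, ERR=-15904209/524288
(0,6): OLD=1658666825/8388608 → NEW=255, ERR=-480428215/8388608
(1,0): OLD=21885/128 → NEW=255, ERR=-10755/128
(1,1): OLD=162347/1024 → NEW=255, ERR=-98773/1024
(1,2): OLD=1990471/32768 → NEW=0, ERR=1990471/32768
(1,3): OLD=30046811/131072 → NEW=255, ERR=-3376549/131072
(1,4): OLD=1535280977/8388608 → NEW=255, ERR=-603814063/8388608
(1,5): OLD=3985300577/67108864 → NEW=0, ERR=3985300577/67108864
(1,6): OLD=243941179791/1073741824 → NEW=255, ERR=-29862985329/1073741824
(2,0): OLD=2419209/16384 → NEW=255, ERR=-1758711/16384
(2,1): OLD=72368691/524288 → NEW=255, ERR=-61324749/524288
(2,2): OLD=242853849/8388608 → NEW=0, ERR=242853849/8388608
(2,3): OLD=4423529169/67108864 → NEW=0, ERR=4423529169/67108864
(2,4): OLD=115893807553/536870912 → NEW=255, ERR=-21008275007/536870912
(2,5): OLD=2142753641483/17179869184 → NEW=0, ERR=2142753641483/17179869184
(2,6): OLD=75752880581117/274877906944 → NEW=255, ERR=5659014310397/274877906944
(3,0): OLD=163777593/8388608 → NEW=0, ERR=163777593/8388608
(3,1): OLD=-1630173307/67108864 → NEW=0, ERR=-1630173307/67108864
(3,2): OLD=27631783999/536870912 → NEW=0, ERR=27631783999/536870912
(3,3): OLD=578936575353/2147483648 → NEW=255, ERR=31328245113/2147483648
(3,4): OLD=35365678159929/274877906944 → NEW=255, ERR=-34728188110791/274877906944
(3,5): OLD=510430634456699/2199023255552 → NEW=255, ERR=-50320295709061/2199023255552
(3,6): OLD=8275980921082469/35184372088832 → NEW=255, ERR=-696033961569691/35184372088832
(4,0): OLD=191712886647/1073741824 → NEW=255, ERR=-82091278473/1073741824
(4,1): OLD=-37262240821/17179869184 → NEW=0, ERR=-37262240821/17179869184
(4,2): OLD=36930396289605/274877906944 → NEW=255, ERR=-33163469981115/274877906944
(4,3): OLD=284340952639111/2199023255552 → NEW=255, ERR=-276409977526649/2199023255552
(4,4): OLD=1515523166547717/17592186044416 → NEW=0, ERR=1515523166547717/17592186044416
(4,5): OLD=97915633492356197/562949953421312 → NEW=255, ERR=-45636604630078363/562949953421312
(4,6): OLD=611778172238606675/9007199254740992 → NEW=0, ERR=611778172238606675/9007199254740992
Output grid:
  Row 0: ###..##  (2 black, running=2)
  Row 1: ##.##.#  (2 black, running=4)
  Row 2: ##..#.#  (3 black, running=7)
  Row 3: ...####  (3 black, running=10)
  Row 4: #.##.#.  (3 black, running=13)

Answer: 13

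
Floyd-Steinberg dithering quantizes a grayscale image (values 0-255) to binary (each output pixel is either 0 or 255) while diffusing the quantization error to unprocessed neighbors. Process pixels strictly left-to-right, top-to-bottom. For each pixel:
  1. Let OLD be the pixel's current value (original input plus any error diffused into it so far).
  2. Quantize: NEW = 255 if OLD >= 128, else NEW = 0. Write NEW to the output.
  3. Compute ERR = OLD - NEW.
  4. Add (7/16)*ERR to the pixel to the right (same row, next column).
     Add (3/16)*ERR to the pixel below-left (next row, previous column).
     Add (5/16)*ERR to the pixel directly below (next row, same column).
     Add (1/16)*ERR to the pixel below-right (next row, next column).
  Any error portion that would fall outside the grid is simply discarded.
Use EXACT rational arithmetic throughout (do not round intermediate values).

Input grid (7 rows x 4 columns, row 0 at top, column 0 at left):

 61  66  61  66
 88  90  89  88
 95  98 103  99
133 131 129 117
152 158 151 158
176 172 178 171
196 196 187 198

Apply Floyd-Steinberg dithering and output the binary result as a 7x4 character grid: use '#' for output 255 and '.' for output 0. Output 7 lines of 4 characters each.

Answer: ....
.#.#
.#..
#.##
#.#.
##.#
####

Derivation:
(0,0): OLD=61 → NEW=0, ERR=61
(0,1): OLD=1483/16 → NEW=0, ERR=1483/16
(0,2): OLD=25997/256 → NEW=0, ERR=25997/256
(0,3): OLD=452315/4096 → NEW=0, ERR=452315/4096
(1,0): OLD=31857/256 → NEW=0, ERR=31857/256
(1,1): OLD=401943/2048 → NEW=255, ERR=-120297/2048
(1,2): OLD=7964899/65536 → NEW=0, ERR=7964899/65536
(1,3): OLD=190869413/1048576 → NEW=255, ERR=-76517467/1048576
(2,0): OLD=4026349/32768 → NEW=0, ERR=4026349/32768
(2,1): OLD=171931903/1048576 → NEW=255, ERR=-95454977/1048576
(2,2): OLD=175739483/2097152 → NEW=0, ERR=175739483/2097152
(2,3): OLD=4041767247/33554432 → NEW=0, ERR=4041767247/33554432
(3,0): OLD=2589220637/16777216 → NEW=255, ERR=-1688969443/16777216
(3,1): OLD=21985098755/268435456 → NEW=0, ERR=21985098755/268435456
(3,2): OLD=892985681405/4294967296 → NEW=255, ERR=-202230979075/4294967296
(3,3): OLD=9571207423851/68719476736 → NEW=255, ERR=-7952259143829/68719476736
(4,0): OLD=583672769817/4294967296 → NEW=255, ERR=-511543890663/4294967296
(4,1): OLD=3998304437707/34359738368 → NEW=0, ERR=3998304437707/34359738368
(4,2): OLD=187595447445867/1099511627776 → NEW=255, ERR=-92780017637013/1099511627776
(4,3): OLD=1442153409409117/17592186044416 → NEW=0, ERR=1442153409409117/17592186044416
(5,0): OLD=88290180930889/549755813888 → NEW=255, ERR=-51897551610551/549755813888
(5,1): OLD=2529723698204191/17592186044416 → NEW=255, ERR=-1956283743121889/17592186044416
(5,2): OLD=1104992198187995/8796093022208 → NEW=0, ERR=1104992198187995/8796093022208
(5,3): OLD=69328398557007483/281474976710656 → NEW=255, ERR=-2447720504209797/281474976710656
(6,0): OLD=40996635948234749/281474976710656 → NEW=255, ERR=-30779483112982531/281474976710656
(6,1): OLD=590254150325433787/4503599627370496 → NEW=255, ERR=-558163754654042693/4503599627370496
(6,2): OLD=11778104607434218541/72057594037927936 → NEW=255, ERR=-6596581872237405139/72057594037927936
(6,3): OLD=188021398648661380155/1152921504606846976 → NEW=255, ERR=-105973585026084598725/1152921504606846976
Row 0: ....
Row 1: .#.#
Row 2: .#..
Row 3: #.##
Row 4: #.#.
Row 5: ##.#
Row 6: ####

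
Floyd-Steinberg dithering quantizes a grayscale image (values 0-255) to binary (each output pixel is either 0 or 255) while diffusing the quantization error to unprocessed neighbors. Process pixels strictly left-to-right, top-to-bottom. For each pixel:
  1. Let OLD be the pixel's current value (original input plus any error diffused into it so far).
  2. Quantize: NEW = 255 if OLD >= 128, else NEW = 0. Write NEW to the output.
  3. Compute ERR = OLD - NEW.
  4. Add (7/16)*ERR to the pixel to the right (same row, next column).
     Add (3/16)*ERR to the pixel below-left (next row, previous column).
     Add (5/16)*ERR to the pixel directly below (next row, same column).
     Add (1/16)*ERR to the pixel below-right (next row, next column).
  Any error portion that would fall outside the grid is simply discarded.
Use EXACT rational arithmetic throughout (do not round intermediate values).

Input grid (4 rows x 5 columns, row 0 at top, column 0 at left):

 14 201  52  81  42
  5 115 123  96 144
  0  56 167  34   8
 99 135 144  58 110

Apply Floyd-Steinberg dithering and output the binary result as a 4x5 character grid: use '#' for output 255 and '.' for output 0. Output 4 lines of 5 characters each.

Answer: .#...
..#.#
..#..
.#.#.

Derivation:
(0,0): OLD=14 → NEW=0, ERR=14
(0,1): OLD=1657/8 → NEW=255, ERR=-383/8
(0,2): OLD=3975/128 → NEW=0, ERR=3975/128
(0,3): OLD=193713/2048 → NEW=0, ERR=193713/2048
(0,4): OLD=2732247/32768 → NEW=0, ERR=2732247/32768
(1,0): OLD=51/128 → NEW=0, ERR=51/128
(1,1): OLD=109477/1024 → NEW=0, ERR=109477/1024
(1,2): OLD=6364233/32768 → NEW=255, ERR=-1991607/32768
(1,3): OLD=15275445/131072 → NEW=0, ERR=15275445/131072
(1,4): OLD=475960575/2097152 → NEW=255, ERR=-58813185/2097152
(2,0): OLD=330471/16384 → NEW=0, ERR=330471/16384
(2,1): OLD=45541277/524288 → NEW=0, ERR=45541277/524288
(2,2): OLD=1799715479/8388608 → NEW=255, ERR=-339379561/8388608
(2,3): OLD=5860278613/134217728 → NEW=0, ERR=5860278613/134217728
(2,4): OLD=55023655955/2147483648 → NEW=0, ERR=55023655955/2147483648
(3,0): OLD=1019971383/8388608 → NEW=0, ERR=1019971383/8388608
(3,1): OLD=14026778795/67108864 → NEW=255, ERR=-3085981525/67108864
(3,2): OLD=268122941833/2147483648 → NEW=0, ERR=268122941833/2147483648
(3,3): OLD=552092188433/4294967296 → NEW=255, ERR=-543124472047/4294967296
(3,4): OLD=4495036611797/68719476736 → NEW=0, ERR=4495036611797/68719476736
Row 0: .#...
Row 1: ..#.#
Row 2: ..#..
Row 3: .#.#.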